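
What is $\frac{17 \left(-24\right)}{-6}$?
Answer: $68$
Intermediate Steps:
$\frac{17 \left(-24\right)}{-6} = \left(-408\right) \left(- \frac{1}{6}\right) = 68$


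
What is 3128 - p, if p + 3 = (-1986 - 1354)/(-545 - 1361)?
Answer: 2982173/953 ≈ 3129.2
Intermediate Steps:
p = -1189/953 (p = -3 + (-1986 - 1354)/(-545 - 1361) = -3 - 3340/(-1906) = -3 - 3340*(-1/1906) = -3 + 1670/953 = -1189/953 ≈ -1.2476)
3128 - p = 3128 - 1*(-1189/953) = 3128 + 1189/953 = 2982173/953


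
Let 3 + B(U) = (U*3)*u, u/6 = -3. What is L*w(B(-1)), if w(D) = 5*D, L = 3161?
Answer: 806055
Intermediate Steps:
u = -18 (u = 6*(-3) = -18)
B(U) = -3 - 54*U (B(U) = -3 + (U*3)*(-18) = -3 + (3*U)*(-18) = -3 - 54*U)
L*w(B(-1)) = 3161*(5*(-3 - 54*(-1))) = 3161*(5*(-3 + 54)) = 3161*(5*51) = 3161*255 = 806055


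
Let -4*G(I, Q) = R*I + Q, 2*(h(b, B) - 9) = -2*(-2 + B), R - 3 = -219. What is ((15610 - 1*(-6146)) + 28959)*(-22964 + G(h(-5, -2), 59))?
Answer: -4519061505/4 ≈ -1.1298e+9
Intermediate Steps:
R = -216 (R = 3 - 219 = -216)
h(b, B) = 11 - B (h(b, B) = 9 + (-2*(-2 + B))/2 = 9 + (4 - 2*B)/2 = 9 + (2 - B) = 11 - B)
G(I, Q) = 54*I - Q/4 (G(I, Q) = -(-216*I + Q)/4 = -(Q - 216*I)/4 = 54*I - Q/4)
((15610 - 1*(-6146)) + 28959)*(-22964 + G(h(-5, -2), 59)) = ((15610 - 1*(-6146)) + 28959)*(-22964 + (54*(11 - 1*(-2)) - 1/4*59)) = ((15610 + 6146) + 28959)*(-22964 + (54*(11 + 2) - 59/4)) = (21756 + 28959)*(-22964 + (54*13 - 59/4)) = 50715*(-22964 + (702 - 59/4)) = 50715*(-22964 + 2749/4) = 50715*(-89107/4) = -4519061505/4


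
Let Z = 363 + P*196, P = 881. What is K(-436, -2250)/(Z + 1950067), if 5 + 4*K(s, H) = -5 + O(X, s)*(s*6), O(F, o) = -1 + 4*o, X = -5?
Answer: 2282455/4246212 ≈ 0.53753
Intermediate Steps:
Z = 173039 (Z = 363 + 881*196 = 363 + 172676 = 173039)
K(s, H) = -5/2 + 3*s*(-1 + 4*s)/2 (K(s, H) = -5/4 + (-5 + (-1 + 4*s)*(s*6))/4 = -5/4 + (-5 + (-1 + 4*s)*(6*s))/4 = -5/4 + (-5 + 6*s*(-1 + 4*s))/4 = -5/4 + (-5/4 + 3*s*(-1 + 4*s)/2) = -5/2 + 3*s*(-1 + 4*s)/2)
K(-436, -2250)/(Z + 1950067) = (-5/2 + (3/2)*(-436)*(-1 + 4*(-436)))/(173039 + 1950067) = (-5/2 + (3/2)*(-436)*(-1 - 1744))/2123106 = (-5/2 + (3/2)*(-436)*(-1745))*(1/2123106) = (-5/2 + 1141230)*(1/2123106) = (2282455/2)*(1/2123106) = 2282455/4246212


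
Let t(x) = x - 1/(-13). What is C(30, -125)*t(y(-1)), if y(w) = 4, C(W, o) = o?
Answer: -6625/13 ≈ -509.62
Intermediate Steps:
t(x) = 1/13 + x (t(x) = x - 1*(-1/13) = x + 1/13 = 1/13 + x)
C(30, -125)*t(y(-1)) = -125*(1/13 + 4) = -125*53/13 = -6625/13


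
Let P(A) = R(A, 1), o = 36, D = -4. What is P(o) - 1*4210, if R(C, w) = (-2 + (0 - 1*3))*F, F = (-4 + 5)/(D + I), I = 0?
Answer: -16835/4 ≈ -4208.8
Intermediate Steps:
F = -¼ (F = (-4 + 5)/(-4 + 0) = 1/(-4) = 1*(-¼) = -¼ ≈ -0.25000)
R(C, w) = 5/4 (R(C, w) = (-2 + (0 - 1*3))*(-¼) = (-2 + (0 - 3))*(-¼) = (-2 - 3)*(-¼) = -5*(-¼) = 5/4)
P(A) = 5/4
P(o) - 1*4210 = 5/4 - 1*4210 = 5/4 - 4210 = -16835/4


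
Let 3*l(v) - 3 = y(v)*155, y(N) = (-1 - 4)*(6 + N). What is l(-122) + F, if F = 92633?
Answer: 367802/3 ≈ 1.2260e+5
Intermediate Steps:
y(N) = -30 - 5*N (y(N) = -5*(6 + N) = -30 - 5*N)
l(v) = -1549 - 775*v/3 (l(v) = 1 + ((-30 - 5*v)*155)/3 = 1 + (-4650 - 775*v)/3 = 1 + (-1550 - 775*v/3) = -1549 - 775*v/3)
l(-122) + F = (-1549 - 775/3*(-122)) + 92633 = (-1549 + 94550/3) + 92633 = 89903/3 + 92633 = 367802/3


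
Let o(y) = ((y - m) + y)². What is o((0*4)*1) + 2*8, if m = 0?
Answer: 16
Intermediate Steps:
o(y) = 4*y² (o(y) = ((y - 1*0) + y)² = ((y + 0) + y)² = (y + y)² = (2*y)² = 4*y²)
o((0*4)*1) + 2*8 = 4*((0*4)*1)² + 2*8 = 4*(0*1)² + 16 = 4*0² + 16 = 4*0 + 16 = 0 + 16 = 16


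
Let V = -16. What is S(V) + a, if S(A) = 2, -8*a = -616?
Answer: 79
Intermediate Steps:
a = 77 (a = -⅛*(-616) = 77)
S(V) + a = 2 + 77 = 79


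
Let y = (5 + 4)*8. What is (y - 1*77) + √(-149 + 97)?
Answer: -5 + 2*I*√13 ≈ -5.0 + 7.2111*I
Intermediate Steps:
y = 72 (y = 9*8 = 72)
(y - 1*77) + √(-149 + 97) = (72 - 1*77) + √(-149 + 97) = (72 - 77) + √(-52) = -5 + 2*I*√13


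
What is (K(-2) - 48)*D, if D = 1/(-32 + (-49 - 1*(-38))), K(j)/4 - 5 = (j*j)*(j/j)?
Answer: 12/43 ≈ 0.27907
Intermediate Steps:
K(j) = 20 + 4*j² (K(j) = 20 + 4*((j*j)*(j/j)) = 20 + 4*(j²*1) = 20 + 4*j²)
D = -1/43 (D = 1/(-32 + (-49 + 38)) = 1/(-32 - 11) = 1/(-43) = -1/43 ≈ -0.023256)
(K(-2) - 48)*D = ((20 + 4*(-2)²) - 48)*(-1/43) = ((20 + 4*4) - 48)*(-1/43) = ((20 + 16) - 48)*(-1/43) = (36 - 48)*(-1/43) = -12*(-1/43) = 12/43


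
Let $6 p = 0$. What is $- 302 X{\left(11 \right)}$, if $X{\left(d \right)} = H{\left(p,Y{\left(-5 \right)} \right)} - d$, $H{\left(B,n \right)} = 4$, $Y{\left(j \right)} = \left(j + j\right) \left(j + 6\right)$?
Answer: $2114$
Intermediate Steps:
$p = 0$ ($p = \frac{1}{6} \cdot 0 = 0$)
$Y{\left(j \right)} = 2 j \left(6 + j\right)$
$X{\left(d \right)} = 4 - d$
$- 302 X{\left(11 \right)} = - 302 \left(4 - 11\right) = \left(-302\right) \left(-7\right) = 2114$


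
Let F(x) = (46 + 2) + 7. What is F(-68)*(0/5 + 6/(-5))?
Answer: -66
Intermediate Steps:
F(x) = 55 (F(x) = 48 + 7 = 55)
F(-68)*(0/5 + 6/(-5)) = 55*(0/5 + 6/(-5)) = 55*(0*(⅕) + 6*(-⅕)) = 55*(0 - 6/5) = 55*(-6/5) = -66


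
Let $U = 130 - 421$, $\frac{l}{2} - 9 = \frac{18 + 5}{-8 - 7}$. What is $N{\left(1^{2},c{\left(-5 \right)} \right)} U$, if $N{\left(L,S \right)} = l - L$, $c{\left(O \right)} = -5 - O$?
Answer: $- \frac{20273}{5} \approx -4054.6$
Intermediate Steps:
$l = \frac{224}{15}$ ($l = 18 + 2 \frac{18 + 5}{-8 - 7} = 18 + 2 \frac{23}{-15} = 18 + 2 \cdot 23 \left(- \frac{1}{15}\right) = 18 + 2 \left(- \frac{23}{15}\right) = 18 - \frac{46}{15} = \frac{224}{15} \approx 14.933$)
$U = -291$ ($U = 130 - 421 = -291$)
$N{\left(L,S \right)} = \frac{224}{15} - L$
$N{\left(1^{2},c{\left(-5 \right)} \right)} U = \left(\frac{224}{15} - 1^{2}\right) \left(-291\right) = \left(\frac{224}{15} - 1\right) \left(-291\right) = \frac{209}{15} \left(-291\right) = - \frac{20273}{5}$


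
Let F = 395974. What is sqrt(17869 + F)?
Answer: sqrt(413843) ≈ 643.31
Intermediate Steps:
sqrt(17869 + F) = sqrt(17869 + 395974) = sqrt(413843)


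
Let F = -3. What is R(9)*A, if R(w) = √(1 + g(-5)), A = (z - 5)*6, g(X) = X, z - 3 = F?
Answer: -60*I ≈ -60.0*I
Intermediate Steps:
z = 0 (z = 3 - 3 = 0)
A = -30 (A = (0 - 5)*6 = -5*6 = -30)
R(w) = 2*I (R(w) = √(1 - 5) = √(-4) = 2*I)
R(9)*A = (2*I)*(-30) = -60*I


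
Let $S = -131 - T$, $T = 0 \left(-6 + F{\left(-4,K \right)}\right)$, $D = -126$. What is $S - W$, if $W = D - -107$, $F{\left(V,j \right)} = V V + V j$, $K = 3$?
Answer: $-112$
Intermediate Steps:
$F{\left(V,j \right)} = V^{2} + V j$
$T = 0$ ($T = 0 \left(-6 - 4 \left(-4 + 3\right)\right) = 0 \left(-6 - -4\right) = 0 \left(-6 + 4\right) = 0 \left(-2\right) = 0$)
$W = -19$ ($W = -126 - -107 = -126 + 107 = -19$)
$S = -131$ ($S = -131 - 0 = -131 + 0 = -131$)
$S - W = -131 - -19 = -131 + 19 = -112$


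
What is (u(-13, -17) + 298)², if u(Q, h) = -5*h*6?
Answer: 652864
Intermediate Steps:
u(Q, h) = -30*h
(u(-13, -17) + 298)² = (-30*(-17) + 298)² = (510 + 298)² = 808² = 652864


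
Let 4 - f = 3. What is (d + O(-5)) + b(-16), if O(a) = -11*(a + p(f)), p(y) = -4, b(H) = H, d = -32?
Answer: 51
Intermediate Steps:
f = 1 (f = 4 - 1*3 = 4 - 3 = 1)
O(a) = 44 - 11*a (O(a) = -11*(a - 4) = -11*(-4 + a) = 44 - 11*a)
(d + O(-5)) + b(-16) = (-32 + (44 - 11*(-5))) - 16 = (-32 + (44 + 55)) - 16 = (-32 + 99) - 16 = 67 - 16 = 51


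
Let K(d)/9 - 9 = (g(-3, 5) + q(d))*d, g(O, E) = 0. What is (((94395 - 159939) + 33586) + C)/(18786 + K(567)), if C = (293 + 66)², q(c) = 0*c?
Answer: 96923/18867 ≈ 5.1372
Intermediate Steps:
q(c) = 0
C = 128881 (C = 359² = 128881)
K(d) = 81 (K(d) = 81 + 9*((0 + 0)*d) = 81 + 9*(0*d) = 81 + 9*0 = 81 + 0 = 81)
(((94395 - 159939) + 33586) + C)/(18786 + K(567)) = (((94395 - 159939) + 33586) + 128881)/(18786 + 81) = ((-65544 + 33586) + 128881)/18867 = (-31958 + 128881)*(1/18867) = 96923*(1/18867) = 96923/18867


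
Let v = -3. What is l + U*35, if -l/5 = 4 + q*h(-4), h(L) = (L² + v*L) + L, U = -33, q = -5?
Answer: -575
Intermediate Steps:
h(L) = L² - 2*L (h(L) = (L² - 3*L) + L = L² - 2*L)
l = 580 (l = -5*(4 - (-20)*(-2 - 4)) = -5*(4 - (-20)*(-6)) = -5*(4 - 5*24) = -5*(4 - 120) = -5*(-116) = 580)
l + U*35 = 580 - 33*35 = 580 - 1155 = -575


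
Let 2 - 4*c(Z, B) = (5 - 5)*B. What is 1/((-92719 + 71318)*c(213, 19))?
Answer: -2/21401 ≈ -9.3454e-5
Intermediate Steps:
c(Z, B) = ½ (c(Z, B) = ½ - (5 - 5)*B/4 = ½ - 0*B = ½ - ¼*0 = ½ + 0 = ½)
1/((-92719 + 71318)*c(213, 19)) = 1/((-92719 + 71318)*(½)) = 2/(-21401) = -1/21401*2 = -2/21401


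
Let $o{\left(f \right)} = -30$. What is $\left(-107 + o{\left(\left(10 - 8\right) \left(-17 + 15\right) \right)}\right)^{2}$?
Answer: $18769$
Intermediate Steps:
$\left(-107 + o{\left(\left(10 - 8\right) \left(-17 + 15\right) \right)}\right)^{2} = \left(-107 - 30\right)^{2} = \left(-137\right)^{2} = 18769$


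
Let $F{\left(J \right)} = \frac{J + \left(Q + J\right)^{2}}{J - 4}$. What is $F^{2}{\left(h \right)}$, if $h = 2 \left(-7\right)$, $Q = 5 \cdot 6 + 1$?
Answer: $\frac{75625}{324} \approx 233.41$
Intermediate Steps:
$Q = 31$ ($Q = 30 + 1 = 31$)
$h = -14$
$F{\left(J \right)} = \frac{J + \left(31 + J\right)^{2}}{-4 + J}$ ($F{\left(J \right)} = \frac{J + \left(31 + J\right)^{2}}{J - 4} = \frac{J + \left(31 + J\right)^{2}}{-4 + J}$)
$F^{2}{\left(h \right)} = \left(\frac{-14 + \left(31 - 14\right)^{2}}{-4 - 14}\right)^{2} = \left(\frac{-14 + 17^{2}}{-18}\right)^{2} = \left(- \frac{-14 + 289}{18}\right)^{2} = \left(\left(- \frac{1}{18}\right) 275\right)^{2} = \left(- \frac{275}{18}\right)^{2} = \frac{75625}{324}$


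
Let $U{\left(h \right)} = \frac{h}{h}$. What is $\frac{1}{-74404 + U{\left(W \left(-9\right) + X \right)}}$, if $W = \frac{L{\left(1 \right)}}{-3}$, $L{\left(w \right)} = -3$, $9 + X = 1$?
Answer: $- \frac{1}{74403} \approx -1.344 \cdot 10^{-5}$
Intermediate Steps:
$X = -8$ ($X = -9 + 1 = -8$)
$W = 1$ ($W = - \frac{3}{-3} = \left(-3\right) \left(- \frac{1}{3}\right) = 1$)
$U{\left(h \right)} = 1$
$\frac{1}{-74404 + U{\left(W \left(-9\right) + X \right)}} = \frac{1}{-74404 + 1} = \frac{1}{-74403} = - \frac{1}{74403}$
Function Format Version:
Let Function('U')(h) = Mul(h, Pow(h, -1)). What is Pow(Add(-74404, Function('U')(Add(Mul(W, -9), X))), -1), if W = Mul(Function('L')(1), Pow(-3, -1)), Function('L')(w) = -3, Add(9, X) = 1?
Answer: Rational(-1, 74403) ≈ -1.3440e-5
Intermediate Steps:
X = -8 (X = Add(-9, 1) = -8)
W = 1 (W = Mul(-3, Pow(-3, -1)) = Mul(-3, Rational(-1, 3)) = 1)
Function('U')(h) = 1
Pow(Add(-74404, Function('U')(Add(Mul(W, -9), X))), -1) = Pow(Add(-74404, 1), -1) = Pow(-74403, -1) = Rational(-1, 74403)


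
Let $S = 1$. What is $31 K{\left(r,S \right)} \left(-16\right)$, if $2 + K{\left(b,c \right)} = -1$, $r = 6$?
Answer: $1488$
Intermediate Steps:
$K{\left(b,c \right)} = -3$ ($K{\left(b,c \right)} = -2 - 1 = -3$)
$31 K{\left(r,S \right)} \left(-16\right) = 31 \left(-3\right) \left(-16\right) = \left(-93\right) \left(-16\right) = 1488$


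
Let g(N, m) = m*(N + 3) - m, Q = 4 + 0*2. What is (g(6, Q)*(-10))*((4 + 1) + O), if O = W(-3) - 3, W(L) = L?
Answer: 320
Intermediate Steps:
O = -6 (O = -3 - 3 = -6)
Q = 4 (Q = 4 + 0 = 4)
g(N, m) = -m + m*(3 + N) (g(N, m) = m*(3 + N) - m = -m + m*(3 + N))
(g(6, Q)*(-10))*((4 + 1) + O) = ((4*(2 + 6))*(-10))*((4 + 1) - 6) = ((4*8)*(-10))*(5 - 6) = (32*(-10))*(-1) = -320*(-1) = 320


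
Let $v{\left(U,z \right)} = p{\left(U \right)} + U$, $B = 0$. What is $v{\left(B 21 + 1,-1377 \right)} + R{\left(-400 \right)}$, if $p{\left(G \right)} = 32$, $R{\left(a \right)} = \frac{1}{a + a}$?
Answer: $\frac{26399}{800} \approx 32.999$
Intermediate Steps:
$R{\left(a \right)} = \frac{1}{2 a}$
$v{\left(U,z \right)} = 32 + U$
$v{\left(B 21 + 1,-1377 \right)} + R{\left(-400 \right)} = \left(32 + \left(0 \cdot 21 + 1\right)\right) + \frac{1}{2 \left(-400\right)} = \left(32 + \left(0 + 1\right)\right) + \frac{1}{2} \left(- \frac{1}{400}\right) = \left(32 + 1\right) - \frac{1}{800} = 33 - \frac{1}{800} = \frac{26399}{800}$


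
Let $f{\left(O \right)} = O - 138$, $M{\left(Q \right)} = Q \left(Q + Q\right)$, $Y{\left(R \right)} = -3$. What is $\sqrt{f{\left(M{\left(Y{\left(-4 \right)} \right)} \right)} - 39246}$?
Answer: $81 i \sqrt{6} \approx 198.41 i$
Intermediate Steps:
$M{\left(Q \right)} = 2 Q^{2}$ ($M{\left(Q \right)} = Q 2 Q = 2 Q^{2}$)
$f{\left(O \right)} = -138 + O$
$\sqrt{f{\left(M{\left(Y{\left(-4 \right)} \right)} \right)} - 39246} = \sqrt{\left(-138 + 2 \left(-3\right)^{2}\right) - 39246} = \sqrt{\left(-138 + 2 \cdot 9\right) - 39246} = \sqrt{\left(-138 + 18\right) - 39246} = \sqrt{-120 - 39246} = \sqrt{-39366} = 81 i \sqrt{6}$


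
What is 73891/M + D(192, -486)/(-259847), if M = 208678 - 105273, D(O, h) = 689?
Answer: 19129108632/26869479035 ≈ 0.71193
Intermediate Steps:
M = 103405
73891/M + D(192, -486)/(-259847) = 73891/103405 + 689/(-259847) = 73891*(1/103405) + 689*(-1/259847) = 73891/103405 - 689/259847 = 19129108632/26869479035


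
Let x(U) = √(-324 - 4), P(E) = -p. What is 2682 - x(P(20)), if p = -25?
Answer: 2682 - 2*I*√82 ≈ 2682.0 - 18.111*I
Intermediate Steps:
P(E) = 25 (P(E) = -1*(-25) = 25)
x(U) = 2*I*√82 (x(U) = √(-328) = 2*I*√82)
2682 - x(P(20)) = 2682 - 2*I*√82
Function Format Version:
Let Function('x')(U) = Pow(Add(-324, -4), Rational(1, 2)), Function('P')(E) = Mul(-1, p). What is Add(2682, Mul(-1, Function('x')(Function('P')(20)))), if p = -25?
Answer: Add(2682, Mul(-2, I, Pow(82, Rational(1, 2)))) ≈ Add(2682.0, Mul(-18.111, I))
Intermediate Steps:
Function('P')(E) = 25 (Function('P')(E) = Mul(-1, -25) = 25)
Function('x')(U) = Mul(2, I, Pow(82, Rational(1, 2))) (Function('x')(U) = Pow(-328, Rational(1, 2)) = Mul(2, I, Pow(82, Rational(1, 2))))
Add(2682, Mul(-1, Function('x')(Function('P')(20)))) = Add(2682, Mul(-1, Mul(2, I, Pow(82, Rational(1, 2))))) = Add(2682, Mul(-2, I, Pow(82, Rational(1, 2))))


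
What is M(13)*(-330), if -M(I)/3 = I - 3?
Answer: 9900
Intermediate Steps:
M(I) = 9 - 3*I (M(I) = -3*(I - 3) = -3*(-3 + I) = 9 - 3*I)
M(13)*(-330) = (9 - 3*13)*(-330) = (9 - 39)*(-330) = -30*(-330) = 9900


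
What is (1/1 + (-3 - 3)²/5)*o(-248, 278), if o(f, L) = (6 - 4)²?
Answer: 164/5 ≈ 32.800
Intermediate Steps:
o(f, L) = 4 (o(f, L) = 2² = 4)
(1/1 + (-3 - 3)²/5)*o(-248, 278) = (1/1 + (-3 - 3)²/5)*4 = (1*1 + (-6)²*(⅕))*4 = (1 + 36*(⅕))*4 = (1 + 36/5)*4 = (41/5)*4 = 164/5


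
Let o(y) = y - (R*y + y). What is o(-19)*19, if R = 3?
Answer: 1083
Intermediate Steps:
o(y) = -3*y (o(y) = y - (3*y + y) = y - 4*y = -3*y)
o(-19)*19 = -3*(-19)*19 = 57*19 = 1083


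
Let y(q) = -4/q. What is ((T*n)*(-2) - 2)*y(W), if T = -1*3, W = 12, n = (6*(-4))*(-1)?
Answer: -142/3 ≈ -47.333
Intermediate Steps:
n = 24 (n = -24*(-1) = 24)
T = -3
((T*n)*(-2) - 2)*y(W) = (-3*24*(-2) - 2)*(-4/12) = (-72*(-2) - 2)*(-4*1/12) = (144 - 2)*(-1/3) = 142*(-1/3) = -142/3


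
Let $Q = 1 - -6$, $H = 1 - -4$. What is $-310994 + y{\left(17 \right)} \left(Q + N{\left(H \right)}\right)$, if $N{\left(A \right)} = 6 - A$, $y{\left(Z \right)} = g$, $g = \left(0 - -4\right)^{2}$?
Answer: $-310866$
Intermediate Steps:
$H = 5$ ($H = 1 + 4 = 5$)
$Q = 7$ ($Q = 1 + 6 = 7$)
$g = 16$ ($g = \left(0 + 4\right)^{2} = 4^{2} = 16$)
$y{\left(Z \right)} = 16$
$-310994 + y{\left(17 \right)} \left(Q + N{\left(H \right)}\right) = -310994 + 16 \left(7 + \left(6 - 5\right)\right) = -310994 + 16 \left(7 + 1\right) = -310994 + 16 \cdot 8 = -310994 + 128 = -310866$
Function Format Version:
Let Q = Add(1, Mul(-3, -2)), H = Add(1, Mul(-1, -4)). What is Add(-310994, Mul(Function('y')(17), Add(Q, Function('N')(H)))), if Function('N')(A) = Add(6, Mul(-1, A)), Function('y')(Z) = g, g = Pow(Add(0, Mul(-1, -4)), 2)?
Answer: -310866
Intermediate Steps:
H = 5 (H = Add(1, 4) = 5)
Q = 7 (Q = Add(1, 6) = 7)
g = 16 (g = Pow(Add(0, 4), 2) = Pow(4, 2) = 16)
Function('y')(Z) = 16
Add(-310994, Mul(Function('y')(17), Add(Q, Function('N')(H)))) = Add(-310994, Mul(16, Add(7, Add(6, Mul(-1, 5))))) = Add(-310994, Mul(16, Add(7, Add(6, -5)))) = Add(-310994, Mul(16, Add(7, 1))) = Add(-310994, Mul(16, 8)) = Add(-310994, 128) = -310866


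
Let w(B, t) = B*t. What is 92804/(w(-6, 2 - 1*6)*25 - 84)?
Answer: 23201/129 ≈ 179.85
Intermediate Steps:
92804/(w(-6, 2 - 1*6)*25 - 84) = 92804/(-6*(2 - 1*6)*25 - 84) = 92804/(-6*(2 - 6)*25 - 84) = 92804/(-6*(-4)*25 - 84) = 92804/(24*25 - 84) = 92804/(600 - 84) = 92804/516 = 92804*(1/516) = 23201/129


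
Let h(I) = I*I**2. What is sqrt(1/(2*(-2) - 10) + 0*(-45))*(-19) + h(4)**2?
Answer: 4096 - 19*I*sqrt(14)/14 ≈ 4096.0 - 5.078*I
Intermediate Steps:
h(I) = I**3
sqrt(1/(2*(-2) - 10) + 0*(-45))*(-19) + h(4)**2 = sqrt(1/(2*(-2) - 10) + 0*(-45))*(-19) + (4**3)**2 = sqrt(1/(-4 - 10) + 0)*(-19) + 64**2 = sqrt(1/(-14) + 0)*(-19) + 4096 = sqrt(-1/14 + 0)*(-19) + 4096 = sqrt(-1/14)*(-19) + 4096 = (I*sqrt(14)/14)*(-19) + 4096 = -19*I*sqrt(14)/14 + 4096 = 4096 - 19*I*sqrt(14)/14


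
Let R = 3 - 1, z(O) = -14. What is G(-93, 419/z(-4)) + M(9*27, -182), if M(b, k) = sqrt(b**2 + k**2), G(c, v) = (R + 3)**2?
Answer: 25 + sqrt(92173) ≈ 328.60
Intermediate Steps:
R = 2
G(c, v) = 25 (G(c, v) = (2 + 3)**2 = 5**2 = 25)
G(-93, 419/z(-4)) + M(9*27, -182) = 25 + sqrt((9*27)**2 + (-182)**2) = 25 + sqrt(243**2 + 33124) = 25 + sqrt(59049 + 33124) = 25 + sqrt(92173)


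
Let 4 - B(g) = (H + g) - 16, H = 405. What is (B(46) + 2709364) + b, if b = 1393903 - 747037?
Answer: 3355799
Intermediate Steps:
b = 646866
B(g) = -385 - g (B(g) = 4 - ((405 + g) - 16) = 4 - (389 + g) = 4 + (-389 - g) = -385 - g)
(B(46) + 2709364) + b = ((-385 - 1*46) + 2709364) + 646866 = ((-385 - 46) + 2709364) + 646866 = (-431 + 2709364) + 646866 = 2708933 + 646866 = 3355799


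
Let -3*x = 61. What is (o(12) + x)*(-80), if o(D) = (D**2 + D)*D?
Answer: -444400/3 ≈ -1.4813e+5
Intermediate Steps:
x = -61/3 (x = -1/3*61 = -61/3 ≈ -20.333)
o(D) = D*(D + D**2) (o(D) = (D + D**2)*D = D*(D + D**2))
(o(12) + x)*(-80) = (12**2*(1 + 12) - 61/3)*(-80) = (144*13 - 61/3)*(-80) = (1872 - 61/3)*(-80) = (5555/3)*(-80) = -444400/3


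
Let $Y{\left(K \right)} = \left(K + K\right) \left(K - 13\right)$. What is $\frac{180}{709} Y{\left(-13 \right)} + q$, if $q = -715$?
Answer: $- \frac{385255}{709} \approx -543.38$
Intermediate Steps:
$Y{\left(K \right)} = 2 K \left(-13 + K\right)$
$\frac{180}{709} Y{\left(-13 \right)} + q = \frac{180}{709} \cdot 2 \left(-13\right) \left(-13 - 13\right) - 715 = 180 \cdot \frac{1}{709} \cdot 2 \left(-13\right) \left(-26\right) - 715 = \frac{180}{709} \cdot 676 - 715 = \frac{121680}{709} - 715 = - \frac{385255}{709}$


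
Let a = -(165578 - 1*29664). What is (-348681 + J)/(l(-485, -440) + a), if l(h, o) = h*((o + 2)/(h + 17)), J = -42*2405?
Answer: 35075898/10636697 ≈ 3.2976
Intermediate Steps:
a = -135914 (a = -(165578 - 29664) = -1*135914 = -135914)
J = -101010
l(h, o) = h*(2 + o)/(17 + h) (l(h, o) = h*((2 + o)/(17 + h)) = h*(2 + o)/(17 + h))
(-348681 + J)/(l(-485, -440) + a) = (-348681 - 101010)/(-485*(2 - 440)/(17 - 485) - 135914) = -449691/(-485*(-438)/(-468) - 135914) = -449691/(-485*(-1/468)*(-438) - 135914) = -449691/(-35405/78 - 135914) = -449691/(-10636697/78) = -449691*(-78/10636697) = 35075898/10636697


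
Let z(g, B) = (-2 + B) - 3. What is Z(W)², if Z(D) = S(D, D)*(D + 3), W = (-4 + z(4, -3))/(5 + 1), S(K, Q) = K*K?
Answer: 16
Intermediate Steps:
z(g, B) = -5 + B
S(K, Q) = K²
W = -2 (W = (-4 + (-5 - 3))/(5 + 1) = (-4 - 8)/6 = -12*⅙ = -2)
Z(D) = D²*(3 + D) (Z(D) = D²*(D + 3) = D²*(3 + D))
Z(W)² = ((-2)²*(3 - 2))² = (4*1)² = 4² = 16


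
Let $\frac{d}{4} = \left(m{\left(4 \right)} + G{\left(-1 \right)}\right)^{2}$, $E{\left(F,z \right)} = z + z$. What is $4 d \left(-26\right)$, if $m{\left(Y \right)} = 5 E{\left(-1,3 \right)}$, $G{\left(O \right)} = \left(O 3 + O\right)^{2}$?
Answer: $-880256$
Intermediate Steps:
$E{\left(F,z \right)} = 2 z$
$G{\left(O \right)} = 16 O^{2}$ ($G{\left(O \right)} = \left(3 O + O\right)^{2} = \left(4 O\right)^{2} = 16 O^{2}$)
$m{\left(Y \right)} = 30$ ($m{\left(Y \right)} = 5 \cdot 2 \cdot 3 = 5 \cdot 6 = 30$)
$d = 8464$ ($d = 4 \left(30 + 16 \left(-1\right)^{2}\right)^{2} = 4 \left(30 + 16 \cdot 1\right)^{2} = 4 \left(30 + 16\right)^{2} = 4 \cdot 46^{2} = 4 \cdot 2116 = 8464$)
$4 d \left(-26\right) = 4 \cdot 8464 \left(-26\right) = 33856 \left(-26\right) = -880256$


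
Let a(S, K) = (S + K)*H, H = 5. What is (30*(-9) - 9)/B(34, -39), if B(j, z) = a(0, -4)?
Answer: 279/20 ≈ 13.950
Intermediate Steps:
a(S, K) = 5*K + 5*S (a(S, K) = (S + K)*5 = (K + S)*5 = 5*K + 5*S)
B(j, z) = -20 (B(j, z) = 5*(-4) + 5*0 = -20 + 0 = -20)
(30*(-9) - 9)/B(34, -39) = (30*(-9) - 9)/(-20) = (-270 - 9)*(-1/20) = -279*(-1/20) = 279/20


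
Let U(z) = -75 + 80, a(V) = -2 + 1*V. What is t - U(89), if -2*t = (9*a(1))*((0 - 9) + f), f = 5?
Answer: -23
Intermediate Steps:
a(V) = -2 + V
U(z) = 5
t = -18 (t = -9*(-2 + 1)*((0 - 9) + 5)/2 = -9*(-1)*(-9 + 5)/2 = -(-9)*(-4)/2 = -1/2*36 = -18)
t - U(89) = -18 - 1*5 = -18 - 5 = -23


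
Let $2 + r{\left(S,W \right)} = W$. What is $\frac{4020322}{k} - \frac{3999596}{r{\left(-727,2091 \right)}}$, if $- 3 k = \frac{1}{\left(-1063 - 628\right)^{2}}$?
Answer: $- \frac{72045647418851090}{2089} \approx -3.4488 \cdot 10^{13}$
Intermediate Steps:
$k = - \frac{1}{8578443}$ ($k = - \frac{1}{3 \left(-1063 - 628\right)^{2}} = - \frac{1}{3 \left(-1691\right)^{2}} = - \frac{1}{3 \cdot 2859481} = \left(- \frac{1}{3}\right) \frac{1}{2859481} = - \frac{1}{8578443} \approx -1.1657 \cdot 10^{-7}$)
$r{\left(S,W \right)} = -2 + W$
$\frac{4020322}{k} - \frac{3999596}{r{\left(-727,2091 \right)}} = \frac{4020322}{- \frac{1}{8578443}} - \frac{3999596}{-2 + 2091} = 4020322 \left(-8578443\right) - \frac{3999596}{2089} = -34488103118646 - \frac{3999596}{2089} = - \frac{72045647418851090}{2089}$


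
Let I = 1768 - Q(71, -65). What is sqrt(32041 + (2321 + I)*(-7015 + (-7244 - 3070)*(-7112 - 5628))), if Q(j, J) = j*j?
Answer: I*sqrt(125086432399) ≈ 3.5368e+5*I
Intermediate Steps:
Q(j, J) = j**2
I = -3273 (I = 1768 - 1*71**2 = 1768 - 1*5041 = 1768 - 5041 = -3273)
sqrt(32041 + (2321 + I)*(-7015 + (-7244 - 3070)*(-7112 - 5628))) = sqrt(32041 + (2321 - 3273)*(-7015 + (-7244 - 3070)*(-7112 - 5628))) = sqrt(32041 - 952*(-7015 - 10314*(-12740))) = sqrt(32041 - 952*(-7015 + 131400360)) = sqrt(32041 - 952*131393345) = sqrt(32041 - 125086464440) = sqrt(-125086432399) = I*sqrt(125086432399)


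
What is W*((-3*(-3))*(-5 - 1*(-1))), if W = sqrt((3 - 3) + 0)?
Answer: 0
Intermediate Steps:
W = 0 (W = sqrt(0 + 0) = sqrt(0) = 0)
W*((-3*(-3))*(-5 - 1*(-1))) = 0*((-3*(-3))*(-5 - 1*(-1))) = 0*(9*(-5 + 1)) = 0*(9*(-4)) = 0*(-36) = 0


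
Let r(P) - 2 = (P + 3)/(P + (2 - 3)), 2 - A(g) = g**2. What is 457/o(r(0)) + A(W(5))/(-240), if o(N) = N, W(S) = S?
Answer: -109657/240 ≈ -456.90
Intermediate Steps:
A(g) = 2 - g**2
r(P) = 2 + (3 + P)/(-1 + P) (r(P) = 2 + (P + 3)/(P + (2 - 3)) = 2 + (3 + P)/(P - 1) = 2 + (3 + P)/(-1 + P))
457/o(r(0)) + A(W(5))/(-240) = 457/(((1 + 3*0)/(-1 + 0))) + (2 - 1*5**2)/(-240) = 457/(((1 + 0)/(-1))) + (2 - 1*25)*(-1/240) = 457/((-1*1)) + (2 - 25)*(-1/240) = 457/(-1) - 23*(-1/240) = 457*(-1) + 23/240 = -457 + 23/240 = -109657/240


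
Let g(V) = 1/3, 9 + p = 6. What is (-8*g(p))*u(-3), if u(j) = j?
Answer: 8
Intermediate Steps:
p = -3 (p = -9 + 6 = -3)
g(V) = 1/3
(-8*g(p))*u(-3) = -8*1/3*(-3) = -8/3*(-3) = 8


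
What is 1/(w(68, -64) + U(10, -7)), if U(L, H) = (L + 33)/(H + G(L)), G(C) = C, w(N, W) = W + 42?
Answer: -3/23 ≈ -0.13043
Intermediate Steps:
w(N, W) = 42 + W
U(L, H) = (33 + L)/(H + L) (U(L, H) = (L + 33)/(H + L) = (33 + L)/(H + L))
1/(w(68, -64) + U(10, -7)) = 1/((42 - 64) + (33 + 10)/(-7 + 10)) = 1/(-22 + 43/3) = 1/(-23/3) = -3/23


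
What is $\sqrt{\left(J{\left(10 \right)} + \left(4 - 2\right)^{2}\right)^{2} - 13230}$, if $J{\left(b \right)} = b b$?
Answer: $i \sqrt{2414} \approx 49.132 i$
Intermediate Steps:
$J{\left(b \right)} = b^{2}$
$\sqrt{\left(J{\left(10 \right)} + \left(4 - 2\right)^{2}\right)^{2} - 13230} = \sqrt{\left(10^{2} + \left(4 - 2\right)^{2}\right)^{2} - 13230} = \sqrt{\left(100 + 2^{2}\right)^{2} - 13230} = \sqrt{\left(100 + 4\right)^{2} - 13230} = \sqrt{104^{2} - 13230} = \sqrt{10816 - 13230} = \sqrt{-2414} = i \sqrt{2414}$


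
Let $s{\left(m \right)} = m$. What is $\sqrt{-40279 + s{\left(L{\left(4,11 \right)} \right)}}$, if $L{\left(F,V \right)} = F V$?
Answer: $i \sqrt{40235} \approx 200.59 i$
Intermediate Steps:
$\sqrt{-40279 + s{\left(L{\left(4,11 \right)} \right)}} = \sqrt{-40279 + 4 \cdot 11} = \sqrt{-40279 + 44} = \sqrt{-40235} = i \sqrt{40235}$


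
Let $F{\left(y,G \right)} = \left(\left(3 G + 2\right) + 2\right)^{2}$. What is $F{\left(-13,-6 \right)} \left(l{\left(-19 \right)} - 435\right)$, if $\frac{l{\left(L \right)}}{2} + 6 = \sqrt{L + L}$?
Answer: $-87612 + 392 i \sqrt{38} \approx -87612.0 + 2416.4 i$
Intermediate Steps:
$l{\left(L \right)} = -12 + 2 \sqrt{2} \sqrt{L}$ ($l{\left(L \right)} = -12 + 2 \sqrt{L + L} = -12 + 2 \sqrt{2 L} = -12 + 2 \sqrt{2} \sqrt{L}$)
$F{\left(y,G \right)} = \left(4 + 3 G\right)^{2}$ ($F{\left(y,G \right)} = \left(\left(2 + 3 G\right) + 2\right)^{2} = \left(4 + 3 G\right)^{2}$)
$F{\left(-13,-6 \right)} \left(l{\left(-19 \right)} - 435\right) = \left(4 + 3 \left(-6\right)\right)^{2} \left(\left(-12 + 2 \sqrt{2} \sqrt{-19}\right) - 435\right) = \left(4 - 18\right)^{2} \left(\left(-12 + 2 \sqrt{2} i \sqrt{19}\right) - 435\right) = \left(-14\right)^{2} \left(\left(-12 + 2 i \sqrt{38}\right) - 435\right) = 196 \left(-447 + 2 i \sqrt{38}\right) = -87612 + 392 i \sqrt{38}$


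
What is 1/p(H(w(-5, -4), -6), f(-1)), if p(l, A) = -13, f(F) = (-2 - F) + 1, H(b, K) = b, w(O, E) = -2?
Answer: -1/13 ≈ -0.076923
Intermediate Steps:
f(F) = -1 - F
1/p(H(w(-5, -4), -6), f(-1)) = 1/(-13) = -1/13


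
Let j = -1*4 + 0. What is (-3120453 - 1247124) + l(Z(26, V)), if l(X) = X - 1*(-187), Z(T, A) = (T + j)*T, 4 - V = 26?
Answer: -4366818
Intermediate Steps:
j = -4 (j = -4 + 0 = -4)
V = -22 (V = 4 - 1*26 = 4 - 26 = -22)
Z(T, A) = T*(-4 + T) (Z(T, A) = (T - 4)*T = (-4 + T)*T = T*(-4 + T))
l(X) = 187 + X (l(X) = X + 187 = 187 + X)
(-3120453 - 1247124) + l(Z(26, V)) = (-3120453 - 1247124) + (187 + 26*(-4 + 26)) = -4367577 + (187 + 26*22) = -4367577 + (187 + 572) = -4367577 + 759 = -4366818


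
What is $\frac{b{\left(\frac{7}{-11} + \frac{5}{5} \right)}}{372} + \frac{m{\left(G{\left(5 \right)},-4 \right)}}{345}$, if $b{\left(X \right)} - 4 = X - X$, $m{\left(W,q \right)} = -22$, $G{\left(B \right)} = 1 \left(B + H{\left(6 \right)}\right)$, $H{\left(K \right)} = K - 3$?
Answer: $- \frac{189}{3565} \approx -0.053015$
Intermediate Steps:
$H{\left(K \right)} = -3 + K$ ($H{\left(K \right)} = K - 3 = -3 + K$)
$G{\left(B \right)} = 3 + B$ ($G{\left(B \right)} = 1 \left(B + \left(-3 + 6\right)\right) = 1 \left(B + 3\right) = 1 \left(3 + B\right) = 3 + B$)
$b{\left(X \right)} = 4$ ($b{\left(X \right)} = 4 + \left(X - X\right) = 4 + 0 = 4$)
$\frac{b{\left(\frac{7}{-11} + \frac{5}{5} \right)}}{372} + \frac{m{\left(G{\left(5 \right)},-4 \right)}}{345} = \frac{4}{372} - \frac{22}{345} = 4 \cdot \frac{1}{372} - \frac{22}{345} = \frac{1}{93} - \frac{22}{345} = - \frac{189}{3565}$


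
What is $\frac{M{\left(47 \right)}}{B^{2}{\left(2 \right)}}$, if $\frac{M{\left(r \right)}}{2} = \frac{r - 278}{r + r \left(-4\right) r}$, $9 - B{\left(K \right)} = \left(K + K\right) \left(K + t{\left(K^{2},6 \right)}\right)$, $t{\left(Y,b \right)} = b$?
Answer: $\frac{42}{422671} \approx 9.9368 \cdot 10^{-5}$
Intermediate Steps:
$B{\left(K \right)} = 9 - 2 K \left(6 + K\right)$ ($B{\left(K \right)} = 9 - \left(K + K\right) \left(K + 6\right) = 9 - 2 K \left(6 + K\right)$)
$M{\left(r \right)} = \frac{2 \left(-278 + r\right)}{r - 4 r^{2}}$ ($M{\left(r \right)} = 2 \frac{r - 278}{r + r \left(-4\right) r} = 2 \frac{-278 + r}{r + - 4 r r} = 2 \frac{-278 + r}{r - 4 r^{2}} = \frac{2 \left(-278 + r\right)}{r - 4 r^{2}}$)
$\frac{M{\left(47 \right)}}{B^{2}{\left(2 \right)}} = \frac{2 \cdot \frac{1}{47} \frac{1}{-1 + 4 \cdot 47} \left(278 - 47\right)}{\left(9 - 24 - 2 \cdot 2^{2}\right)^{2}} = \frac{2 \cdot \frac{1}{47} \frac{1}{-1 + 188} \left(278 - 47\right)}{\left(9 - 24 - 8\right)^{2}} = \frac{2 \cdot \frac{1}{47} \cdot \frac{1}{187} \cdot 231}{\left(9 - 24 - 8\right)^{2}} = \frac{2 \cdot \frac{1}{47} \cdot \frac{1}{187} \cdot 231}{\left(-23\right)^{2}} = \frac{42}{799 \cdot 529} = \frac{42}{799} \cdot \frac{1}{529} = \frac{42}{422671}$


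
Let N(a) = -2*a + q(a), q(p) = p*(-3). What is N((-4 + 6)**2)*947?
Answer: -18940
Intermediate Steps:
q(p) = -3*p
N(a) = -5*a (N(a) = -2*a - 3*a = -5*a)
N((-4 + 6)**2)*947 = -5*(-4 + 6)**2*947 = -5*2**2*947 = -5*4*947 = -20*947 = -18940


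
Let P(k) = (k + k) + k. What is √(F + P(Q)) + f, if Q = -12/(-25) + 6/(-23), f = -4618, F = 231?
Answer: -4618 + √3063669/115 ≈ -4602.8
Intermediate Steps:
Q = 126/575 (Q = -12*(-1/25) + 6*(-1/23) = 12/25 - 6/23 = 126/575 ≈ 0.21913)
P(k) = 3*k (P(k) = 2*k + k = 3*k)
√(F + P(Q)) + f = √(231 + 3*(126/575)) - 4618 = √(231 + 378/575) - 4618 = √(133203/575) - 4618 = √3063669/115 - 4618 = -4618 + √3063669/115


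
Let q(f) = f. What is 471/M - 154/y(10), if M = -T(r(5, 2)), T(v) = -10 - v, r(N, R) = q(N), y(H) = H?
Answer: 16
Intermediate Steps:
r(N, R) = N
M = 15 (M = -(-10 - 1*5) = -(-10 - 5) = -1*(-15) = 15)
471/M - 154/y(10) = 471/15 - 154/10 = 471*(1/15) - 154*1/10 = 157/5 - 77/5 = 16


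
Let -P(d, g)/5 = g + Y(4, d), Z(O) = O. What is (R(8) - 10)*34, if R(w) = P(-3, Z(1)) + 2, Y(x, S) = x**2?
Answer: -3162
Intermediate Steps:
P(d, g) = -80 - 5*g (P(d, g) = -5*(g + 4**2) = -5*(g + 16) = -5*(16 + g) = -80 - 5*g)
R(w) = -83 (R(w) = (-80 - 5*1) + 2 = (-80 - 5) + 2 = -85 + 2 = -83)
(R(8) - 10)*34 = (-83 - 10)*34 = -93*34 = -3162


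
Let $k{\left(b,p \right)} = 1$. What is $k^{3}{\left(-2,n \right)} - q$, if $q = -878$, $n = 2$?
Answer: $879$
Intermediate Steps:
$k^{3}{\left(-2,n \right)} - q = 1^{3} - -878 = 1 + 878 = 879$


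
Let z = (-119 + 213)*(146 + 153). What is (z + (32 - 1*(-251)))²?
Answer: 805935321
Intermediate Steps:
z = 28106 (z = 94*299 = 28106)
(z + (32 - 1*(-251)))² = (28106 + (32 - 1*(-251)))² = (28106 + (32 + 251))² = (28106 + 283)² = 28389² = 805935321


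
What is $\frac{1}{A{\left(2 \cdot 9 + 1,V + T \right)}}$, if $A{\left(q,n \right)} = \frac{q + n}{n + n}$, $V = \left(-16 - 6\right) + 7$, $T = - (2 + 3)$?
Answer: $40$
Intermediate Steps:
$T = -5$ ($T = \left(-1\right) 5 = -5$)
$V = -15$ ($V = -22 + 7 = -15$)
$A{\left(q,n \right)} = \frac{n + q}{2 n}$
$\frac{1}{A{\left(2 \cdot 9 + 1,V + T \right)}} = \frac{1}{\frac{1}{2} \frac{1}{-15 - 5} \left(\left(-15 - 5\right) + \left(2 \cdot 9 + 1\right)\right)} = \frac{1}{\frac{1}{2} \frac{1}{-20} \left(-20 + \left(18 + 1\right)\right)} = \frac{1}{\frac{1}{2} \left(- \frac{1}{20}\right) \left(-20 + 19\right)} = \frac{1}{\frac{1}{2} \left(- \frac{1}{20}\right) \left(-1\right)} = \frac{1}{\frac{1}{40}} = 40$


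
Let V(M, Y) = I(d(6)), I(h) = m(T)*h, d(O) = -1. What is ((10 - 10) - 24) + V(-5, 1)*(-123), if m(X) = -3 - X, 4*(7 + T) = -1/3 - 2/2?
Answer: 509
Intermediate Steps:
T = -22/3 (T = -7 + (-1/3 - 2/2)/4 = -7 + (-1*1/3 - 2*1/2)/4 = -7 + (-1/3 - 1)/4 = -7 + (1/4)*(-4/3) = -7 - 1/3 = -22/3 ≈ -7.3333)
I(h) = 13*h/3 (I(h) = (-3 - 1*(-22/3))*h = (-3 + 22/3)*h = 13*h/3)
V(M, Y) = -13/3 (V(M, Y) = (13/3)*(-1) = -13/3)
((10 - 10) - 24) + V(-5, 1)*(-123) = ((10 - 10) - 24) - 13/3*(-123) = (0 - 24) + 533 = -24 + 533 = 509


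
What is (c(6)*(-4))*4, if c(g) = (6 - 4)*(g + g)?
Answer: -384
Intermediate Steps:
c(g) = 4*g (c(g) = 2*(2*g) = 4*g)
(c(6)*(-4))*4 = ((4*6)*(-4))*4 = (24*(-4))*4 = -96*4 = -384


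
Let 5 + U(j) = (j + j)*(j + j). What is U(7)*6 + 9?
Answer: 1155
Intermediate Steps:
U(j) = -5 + 4*j² (U(j) = -5 + (j + j)*(j + j) = -5 + (2*j)*(2*j) = -5 + 4*j²)
U(7)*6 + 9 = (-5 + 4*7²)*6 + 9 = (-5 + 4*49)*6 + 9 = (-5 + 196)*6 + 9 = 191*6 + 9 = 1146 + 9 = 1155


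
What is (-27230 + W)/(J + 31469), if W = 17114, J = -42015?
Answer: 5058/5273 ≈ 0.95923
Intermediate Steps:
(-27230 + W)/(J + 31469) = (-27230 + 17114)/(-42015 + 31469) = -10116/(-10546) = -10116*(-1/10546) = 5058/5273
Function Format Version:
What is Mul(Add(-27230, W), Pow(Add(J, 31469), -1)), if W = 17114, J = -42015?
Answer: Rational(5058, 5273) ≈ 0.95923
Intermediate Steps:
Mul(Add(-27230, W), Pow(Add(J, 31469), -1)) = Mul(Add(-27230, 17114), Pow(Add(-42015, 31469), -1)) = Mul(-10116, Pow(-10546, -1)) = Mul(-10116, Rational(-1, 10546)) = Rational(5058, 5273)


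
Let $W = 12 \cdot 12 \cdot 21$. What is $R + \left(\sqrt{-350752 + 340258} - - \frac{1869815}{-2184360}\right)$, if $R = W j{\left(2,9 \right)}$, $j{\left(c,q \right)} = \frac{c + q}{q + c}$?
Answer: $\frac{1320726965}{436872} + 3 i \sqrt{1166} \approx 3023.1 + 102.44 i$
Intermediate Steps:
$W = 3024$ ($W = 144 \cdot 21 = 3024$)
$j{\left(c,q \right)} = 1$ ($j{\left(c,q \right)} = \frac{c + q}{c + q} = 1$)
$R = 3024$ ($R = 3024 \cdot 1 = 3024$)
$R + \left(\sqrt{-350752 + 340258} - - \frac{1869815}{-2184360}\right) = 3024 + \left(\sqrt{-350752 + 340258} - - \frac{1869815}{-2184360}\right) = 3024 + \left(\sqrt{-10494} - \left(-1869815\right) \left(- \frac{1}{2184360}\right)\right) = 3024 + \left(3 i \sqrt{1166} - \frac{373963}{436872}\right) = 3024 - \left(\frac{373963}{436872} - 3 i \sqrt{1166}\right) = \frac{1320726965}{436872} + 3 i \sqrt{1166}$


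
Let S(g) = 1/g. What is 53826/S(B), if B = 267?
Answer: 14371542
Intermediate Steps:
53826/S(B) = 53826/(1/267) = 53826*267 = 14371542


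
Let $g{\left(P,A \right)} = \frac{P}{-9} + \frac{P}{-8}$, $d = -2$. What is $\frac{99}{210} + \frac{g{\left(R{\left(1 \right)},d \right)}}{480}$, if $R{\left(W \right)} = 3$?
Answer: $\frac{37897}{80640} \approx 0.46995$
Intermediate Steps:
$g{\left(P,A \right)} = - \frac{17 P}{72}$ ($g{\left(P,A \right)} = P \left(- \frac{1}{9}\right) + P \left(- \frac{1}{8}\right) = - \frac{P}{9} - \frac{P}{8} = - \frac{17 P}{72}$)
$\frac{99}{210} + \frac{g{\left(R{\left(1 \right)},d \right)}}{480} = \frac{99}{210} + \frac{\left(- \frac{17}{72}\right) 3}{480} = 99 \cdot \frac{1}{210} - \frac{17}{11520} = \frac{33}{70} - \frac{17}{11520} = \frac{37897}{80640}$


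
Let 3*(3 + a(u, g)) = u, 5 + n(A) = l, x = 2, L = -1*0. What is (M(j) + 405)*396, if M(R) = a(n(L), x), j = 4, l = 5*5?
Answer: 161832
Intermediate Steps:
L = 0
l = 25
n(A) = 20 (n(A) = -5 + 25 = 20)
a(u, g) = -3 + u/3
M(R) = 11/3 (M(R) = -3 + (⅓)*20 = -3 + 20/3 = 11/3)
(M(j) + 405)*396 = (11/3 + 405)*396 = (1226/3)*396 = 161832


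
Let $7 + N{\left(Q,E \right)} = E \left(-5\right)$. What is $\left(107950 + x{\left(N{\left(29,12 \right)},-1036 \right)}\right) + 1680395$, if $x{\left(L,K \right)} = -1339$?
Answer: $1787006$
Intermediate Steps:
$N{\left(Q,E \right)} = -7 - 5 E$ ($N{\left(Q,E \right)} = -7 + E \left(-5\right) = -7 - 5 E$)
$\left(107950 + x{\left(N{\left(29,12 \right)},-1036 \right)}\right) + 1680395 = \left(107950 - 1339\right) + 1680395 = 106611 + 1680395 = 1787006$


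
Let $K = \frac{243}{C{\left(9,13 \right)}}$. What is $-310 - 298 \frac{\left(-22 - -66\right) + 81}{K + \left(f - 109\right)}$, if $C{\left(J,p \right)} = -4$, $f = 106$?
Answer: $\frac{13990}{51} \approx 274.31$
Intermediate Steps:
$K = - \frac{243}{4}$ ($K = \frac{243}{-4} = 243 \left(- \frac{1}{4}\right) = - \frac{243}{4} \approx -60.75$)
$-310 - 298 \frac{\left(-22 - -66\right) + 81}{K + \left(f - 109\right)} = -310 - 298 \frac{\left(-22 - -66\right) + 81}{- \frac{243}{4} + \left(106 - 109\right)} = -310 - 298 \frac{\left(-22 + 66\right) + 81}{- \frac{243}{4} + \left(106 - 109\right)} = -310 - 298 \frac{44 + 81}{- \frac{243}{4} - 3} = -310 - 298 \frac{125}{- \frac{255}{4}} = -310 - 298 \cdot 125 \left(- \frac{4}{255}\right) = -310 - - \frac{29800}{51} = -310 + \frac{29800}{51} = \frac{13990}{51}$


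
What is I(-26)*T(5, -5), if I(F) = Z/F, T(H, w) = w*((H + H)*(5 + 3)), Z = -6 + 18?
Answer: 2400/13 ≈ 184.62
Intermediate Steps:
Z = 12
T(H, w) = 16*H*w (T(H, w) = w*((2*H)*8) = w*(16*H) = 16*H*w)
I(F) = 12/F
I(-26)*T(5, -5) = (12/(-26))*(16*5*(-5)) = (12*(-1/26))*(-400) = -6/13*(-400) = 2400/13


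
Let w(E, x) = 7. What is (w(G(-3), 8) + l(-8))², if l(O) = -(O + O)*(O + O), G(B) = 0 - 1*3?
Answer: 62001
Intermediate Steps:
G(B) = -3 (G(B) = 0 - 3 = -3)
l(O) = -4*O² (l(O) = -2*O*2*O = -4*O²)
(w(G(-3), 8) + l(-8))² = (7 - 4*(-8)²)² = (7 - 4*64)² = (7 - 256)² = (-249)² = 62001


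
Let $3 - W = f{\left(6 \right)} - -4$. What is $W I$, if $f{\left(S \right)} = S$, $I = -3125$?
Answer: $21875$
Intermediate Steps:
$W = -7$ ($W = 3 - \left(6 - -4\right) = 3 - \left(6 + 4\right) = 3 - 10 = -7$)
$W I = \left(-7\right) \left(-3125\right) = 21875$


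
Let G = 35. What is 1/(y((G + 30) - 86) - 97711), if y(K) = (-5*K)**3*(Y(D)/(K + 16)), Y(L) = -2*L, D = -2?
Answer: -1/1023811 ≈ -9.7674e-7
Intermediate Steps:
y(K) = -500*K**3/(16 + K) (y(K) = (-5*K)**3*((-2*(-2))/(K + 16)) = (-125*K**3)*(4/(16 + K)) = -500*K**3/(16 + K))
1/(y((G + 30) - 86) - 97711) = 1/(-500*((35 + 30) - 86)**3/(16 + ((35 + 30) - 86)) - 97711) = 1/(-500*(65 - 86)**3/(16 + (65 - 86)) - 97711) = 1/(-500*(-21)**3/(16 - 21) - 97711) = 1/(-500*(-9261)/(-5) - 97711) = 1/(-500*(-9261)*(-1/5) - 97711) = 1/(-926100 - 97711) = 1/(-1023811) = -1/1023811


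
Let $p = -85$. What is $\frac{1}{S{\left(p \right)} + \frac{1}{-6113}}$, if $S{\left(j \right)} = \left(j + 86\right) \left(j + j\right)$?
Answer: $- \frac{6113}{1039211} \approx -0.0058823$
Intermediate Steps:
$S{\left(j \right)} = 2 j \left(86 + j\right)$ ($S{\left(j \right)} = \left(86 + j\right) 2 j = 2 j \left(86 + j\right)$)
$\frac{1}{S{\left(p \right)} + \frac{1}{-6113}} = \frac{1}{2 \left(-85\right) \left(86 - 85\right) + \frac{1}{-6113}} = \frac{1}{2 \left(-85\right) 1 - \frac{1}{6113}} = \frac{1}{-170 - \frac{1}{6113}} = \frac{1}{- \frac{1039211}{6113}} = - \frac{6113}{1039211}$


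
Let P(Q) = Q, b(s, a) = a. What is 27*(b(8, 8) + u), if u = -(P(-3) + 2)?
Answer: 243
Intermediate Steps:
u = 1 (u = -(-3 + 2) = -1*(-1) = 1)
27*(b(8, 8) + u) = 27*(8 + 1) = 27*9 = 243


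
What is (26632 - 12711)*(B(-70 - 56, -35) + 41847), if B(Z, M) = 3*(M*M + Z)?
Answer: 628449624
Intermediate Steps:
B(Z, M) = 3*Z + 3*M**2 (B(Z, M) = 3*(M**2 + Z) = 3*(Z + M**2) = 3*Z + 3*M**2)
(26632 - 12711)*(B(-70 - 56, -35) + 41847) = (26632 - 12711)*((3*(-70 - 56) + 3*(-35)**2) + 41847) = 13921*((3*(-126) + 3*1225) + 41847) = 13921*((-378 + 3675) + 41847) = 13921*(3297 + 41847) = 13921*45144 = 628449624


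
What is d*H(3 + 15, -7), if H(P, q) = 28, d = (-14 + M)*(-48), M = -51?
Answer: 87360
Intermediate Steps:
d = 3120 (d = (-14 - 51)*(-48) = -65*(-48) = 3120)
d*H(3 + 15, -7) = 3120*28 = 87360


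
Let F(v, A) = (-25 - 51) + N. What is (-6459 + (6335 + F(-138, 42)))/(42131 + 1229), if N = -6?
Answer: -103/21680 ≈ -0.0047509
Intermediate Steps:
F(v, A) = -82 (F(v, A) = (-25 - 51) - 6 = -76 - 6 = -82)
(-6459 + (6335 + F(-138, 42)))/(42131 + 1229) = (-6459 + (6335 - 82))/(42131 + 1229) = (-6459 + 6253)/43360 = -206*1/43360 = -103/21680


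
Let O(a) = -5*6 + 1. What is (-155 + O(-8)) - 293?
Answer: -477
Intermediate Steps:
O(a) = -29 (O(a) = -30 + 1 = -29)
(-155 + O(-8)) - 293 = (-155 - 29) - 293 = -184 - 293 = -477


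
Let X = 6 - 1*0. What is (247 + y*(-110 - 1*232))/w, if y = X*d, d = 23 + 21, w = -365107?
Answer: 90041/365107 ≈ 0.24662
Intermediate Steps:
X = 6 (X = 6 + 0 = 6)
d = 44
y = 264 (y = 6*44 = 264)
(247 + y*(-110 - 1*232))/w = (247 + 264*(-110 - 1*232))/(-365107) = (247 + 264*(-110 - 232))*(-1/365107) = (247 + 264*(-342))*(-1/365107) = (247 - 90288)*(-1/365107) = -90041*(-1/365107) = 90041/365107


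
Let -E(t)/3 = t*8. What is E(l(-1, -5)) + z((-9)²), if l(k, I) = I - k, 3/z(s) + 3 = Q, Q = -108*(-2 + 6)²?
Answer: 55391/577 ≈ 95.998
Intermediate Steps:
Q = -1728 (Q = -108*4² = -108*16 = -1728)
z(s) = -1/577 (z(s) = 3/(-3 - 1728) = 3/(-1731) = 3*(-1/1731) = -1/577)
E(t) = -24*t (E(t) = -3*t*8 = -24*t)
E(l(-1, -5)) + z((-9)²) = -24*(-5 - 1*(-1)) - 1/577 = -24*(-5 + 1) - 1/577 = -24*(-4) - 1/577 = 96 - 1/577 = 55391/577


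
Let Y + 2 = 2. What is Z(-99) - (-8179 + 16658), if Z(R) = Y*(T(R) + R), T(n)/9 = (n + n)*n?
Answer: -8479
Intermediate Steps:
Y = 0 (Y = -2 + 2 = 0)
T(n) = 18*n² (T(n) = 9*((n + n)*n) = 9*((2*n)*n) = 9*(2*n²) = 18*n²)
Z(R) = 0 (Z(R) = 0*(18*R² + R) = 0*(R + 18*R²) = 0)
Z(-99) - (-8179 + 16658) = 0 - (-8179 + 16658) = 0 - 1*8479 = 0 - 8479 = -8479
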